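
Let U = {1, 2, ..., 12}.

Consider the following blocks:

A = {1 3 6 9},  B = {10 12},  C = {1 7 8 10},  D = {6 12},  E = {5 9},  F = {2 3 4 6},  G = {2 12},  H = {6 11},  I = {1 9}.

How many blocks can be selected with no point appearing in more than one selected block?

4

C, E, G, H are pairwise disjoint (C={1,7,8,10}; E={5,9}; G={2,12}; H={6,11}).
Every remaining block overlaps one of these, and no 5 of the listed blocks are pairwise disjoint, so 4 is the maximum.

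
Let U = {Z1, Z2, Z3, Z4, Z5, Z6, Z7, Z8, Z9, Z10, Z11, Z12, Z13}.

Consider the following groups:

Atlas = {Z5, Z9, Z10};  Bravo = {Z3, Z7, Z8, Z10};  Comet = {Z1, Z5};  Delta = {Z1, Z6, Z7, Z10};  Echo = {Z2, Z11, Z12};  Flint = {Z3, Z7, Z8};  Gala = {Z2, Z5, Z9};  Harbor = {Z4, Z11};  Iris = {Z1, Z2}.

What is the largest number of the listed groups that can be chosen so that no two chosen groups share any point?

4

Atlas, Flint, Harbor, Iris are pairwise disjoint (Atlas={Z5,Z9,Z10}; Flint={Z3,Z7,Z8}; Harbor={Z4,Z11}; Iris={Z1,Z2}).
Every remaining group overlaps one of these, and no 5 of the listed groups are pairwise disjoint, so 4 is the maximum.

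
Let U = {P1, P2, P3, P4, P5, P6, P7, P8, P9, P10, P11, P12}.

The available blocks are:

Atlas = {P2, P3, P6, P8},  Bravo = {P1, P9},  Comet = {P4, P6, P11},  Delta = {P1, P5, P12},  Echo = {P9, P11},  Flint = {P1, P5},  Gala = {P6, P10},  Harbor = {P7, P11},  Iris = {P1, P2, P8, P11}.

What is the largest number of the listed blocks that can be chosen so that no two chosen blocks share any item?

Flint, Gala, Harbor are pairwise disjoint (Flint={P1,P5}; Gala={P6,P10}; Harbor={P7,P11}).
Every remaining block overlaps one of these, and no 4 of the listed blocks are pairwise disjoint, so 3 is the maximum.

3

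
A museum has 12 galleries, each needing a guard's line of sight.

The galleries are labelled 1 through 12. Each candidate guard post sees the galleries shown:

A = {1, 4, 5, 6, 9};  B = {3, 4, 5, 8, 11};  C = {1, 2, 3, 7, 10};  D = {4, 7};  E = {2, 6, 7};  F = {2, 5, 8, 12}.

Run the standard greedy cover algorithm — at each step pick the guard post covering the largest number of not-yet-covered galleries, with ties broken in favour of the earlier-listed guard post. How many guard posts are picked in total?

4

Greedy: pick A (covers 5 new) → pick C (covers 4 new) → pick B (covers 2 new) → pick F (covers 1 new). Total picks: 4.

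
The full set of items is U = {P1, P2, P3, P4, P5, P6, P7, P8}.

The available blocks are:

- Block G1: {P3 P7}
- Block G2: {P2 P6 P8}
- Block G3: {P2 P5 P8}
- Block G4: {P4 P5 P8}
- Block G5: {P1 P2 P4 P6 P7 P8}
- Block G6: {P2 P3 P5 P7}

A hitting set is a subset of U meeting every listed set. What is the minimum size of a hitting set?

H = {P7, P8} meets every block (each contains at least one member of H), and |H| = 2.
The blocks G1, G2 are pairwise disjoint, so any hitting set needs a separate item for each — at least 2. Hence 2 is optimal.

2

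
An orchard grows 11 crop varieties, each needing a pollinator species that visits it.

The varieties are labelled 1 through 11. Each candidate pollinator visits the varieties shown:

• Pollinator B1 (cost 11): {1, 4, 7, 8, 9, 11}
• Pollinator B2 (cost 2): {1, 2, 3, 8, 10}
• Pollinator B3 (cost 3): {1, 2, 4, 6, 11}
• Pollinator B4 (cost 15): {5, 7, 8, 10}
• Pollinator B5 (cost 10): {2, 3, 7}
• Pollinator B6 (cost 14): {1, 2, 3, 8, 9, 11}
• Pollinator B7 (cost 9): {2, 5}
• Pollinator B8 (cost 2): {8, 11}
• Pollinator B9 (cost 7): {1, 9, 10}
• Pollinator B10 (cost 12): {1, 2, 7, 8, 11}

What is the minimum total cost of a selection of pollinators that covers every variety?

25

B1, B2, B3, B7 together cover every variety (B1 ∪ B2 ∪ B3 ∪ B7 = {1, 2, 3, 4, 5, 6, 7, 8, 9, 10, 11}); total cost 11 + 2 + 3 + 9 = 25.
No covering selection has total cost below 25.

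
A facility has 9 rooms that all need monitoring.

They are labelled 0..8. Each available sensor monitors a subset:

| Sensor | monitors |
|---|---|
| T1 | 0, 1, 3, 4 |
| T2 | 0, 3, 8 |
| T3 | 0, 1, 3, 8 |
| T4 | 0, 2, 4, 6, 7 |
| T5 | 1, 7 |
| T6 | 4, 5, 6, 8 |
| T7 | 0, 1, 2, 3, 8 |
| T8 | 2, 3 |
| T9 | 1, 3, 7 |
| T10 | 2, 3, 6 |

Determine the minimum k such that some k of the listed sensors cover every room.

T1 and T4 and T6 together: T1 ∪ T4 ∪ T6 = {0, 1, 2, 3, 4, 5, 6, 7, 8} — every room is covered.
Only T6 contains 5, so T6 is forced; the remaining 5 rooms need at least 2 more sensors (each remaining sensor adds at most 4) — so at least 3 sensors are needed, and 3 is optimal.

3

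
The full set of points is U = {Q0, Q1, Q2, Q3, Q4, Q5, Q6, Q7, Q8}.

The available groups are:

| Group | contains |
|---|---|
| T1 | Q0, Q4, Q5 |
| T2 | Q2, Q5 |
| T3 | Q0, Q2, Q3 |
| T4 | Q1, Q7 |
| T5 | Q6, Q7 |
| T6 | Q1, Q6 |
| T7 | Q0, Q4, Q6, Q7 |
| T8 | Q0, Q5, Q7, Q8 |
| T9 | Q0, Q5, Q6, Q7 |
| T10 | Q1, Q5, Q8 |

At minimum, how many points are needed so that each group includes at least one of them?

The 4 points {Q2, Q5, Q6, Q7} hit every group.
No choice of 3 points meets every group, so 4 is the minimum.

4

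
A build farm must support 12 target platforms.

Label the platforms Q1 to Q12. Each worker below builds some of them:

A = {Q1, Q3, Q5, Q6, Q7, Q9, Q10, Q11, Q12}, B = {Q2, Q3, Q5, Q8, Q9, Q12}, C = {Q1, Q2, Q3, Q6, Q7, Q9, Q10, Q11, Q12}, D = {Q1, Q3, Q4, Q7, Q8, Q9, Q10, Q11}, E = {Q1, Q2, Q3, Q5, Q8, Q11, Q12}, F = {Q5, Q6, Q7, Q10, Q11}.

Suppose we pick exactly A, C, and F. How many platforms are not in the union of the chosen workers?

2

Union of A, C, F = {Q1, Q2, Q3, Q5, Q6, Q7, Q9, Q10, Q11, Q12}.
Not covered: Q4, Q8 — 2 platforms.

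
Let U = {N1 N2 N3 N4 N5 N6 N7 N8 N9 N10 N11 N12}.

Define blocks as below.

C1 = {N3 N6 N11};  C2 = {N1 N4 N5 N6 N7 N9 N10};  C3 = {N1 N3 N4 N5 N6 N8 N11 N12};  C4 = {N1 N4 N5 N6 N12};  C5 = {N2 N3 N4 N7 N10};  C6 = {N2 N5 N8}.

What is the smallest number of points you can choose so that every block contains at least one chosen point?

2

The 2 points {N2, N6} hit every block.
The blocks C1, C6 are pairwise disjoint, so any hitting set needs a separate point for each — at least 2. Hence 2 is optimal.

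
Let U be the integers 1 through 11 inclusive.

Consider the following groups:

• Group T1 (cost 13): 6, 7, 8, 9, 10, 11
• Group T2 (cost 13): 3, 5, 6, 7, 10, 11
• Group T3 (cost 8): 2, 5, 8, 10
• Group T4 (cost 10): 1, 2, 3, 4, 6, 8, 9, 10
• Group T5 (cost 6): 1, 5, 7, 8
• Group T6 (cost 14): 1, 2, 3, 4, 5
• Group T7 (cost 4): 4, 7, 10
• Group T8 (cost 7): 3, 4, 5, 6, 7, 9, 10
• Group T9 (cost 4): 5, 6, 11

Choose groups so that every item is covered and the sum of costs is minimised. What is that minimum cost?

18

T4, T7, T9 together cover every item (T4 ∪ T7 ∪ T9 = {1, 2, 3, 4, 5, 6, 7, 8, 9, 10, 11}); total cost 10 + 4 + 4 = 18.
The greedy pick T8, T5, T9, T3 costs 25; no covering selection beats 18.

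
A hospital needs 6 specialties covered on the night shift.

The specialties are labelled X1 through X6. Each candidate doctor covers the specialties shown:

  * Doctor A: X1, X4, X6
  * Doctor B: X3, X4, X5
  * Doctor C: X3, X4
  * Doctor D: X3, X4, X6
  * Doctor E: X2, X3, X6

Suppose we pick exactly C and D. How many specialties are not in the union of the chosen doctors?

3

Union of C, D = {X3, X4, X6}.
Not covered: X1, X2, X5 — 3 specialties.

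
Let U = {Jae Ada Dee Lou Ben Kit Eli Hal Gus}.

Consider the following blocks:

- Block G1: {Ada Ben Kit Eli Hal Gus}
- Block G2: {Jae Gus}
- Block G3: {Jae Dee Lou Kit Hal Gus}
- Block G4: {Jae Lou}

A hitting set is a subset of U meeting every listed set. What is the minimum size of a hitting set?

2

H = {Jae, Hal} meets every block (each contains at least one member of H), and |H| = 2.
The blocks G1, G4 are pairwise disjoint, so any hitting set needs a separate point for each — at least 2. Hence 2 is optimal.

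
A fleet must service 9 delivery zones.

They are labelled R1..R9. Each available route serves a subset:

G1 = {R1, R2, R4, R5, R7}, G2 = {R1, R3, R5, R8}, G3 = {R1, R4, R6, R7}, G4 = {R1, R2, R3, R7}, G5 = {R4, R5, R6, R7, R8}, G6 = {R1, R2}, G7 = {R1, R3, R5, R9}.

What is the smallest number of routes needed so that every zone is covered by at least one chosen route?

Take {G1, G5, G7}. Their union is {R1, R2, R3, R4, R5, R6, R7, R8, R9}, which is all 9 zones.
Only G7 contains R9, so G7 is forced; the remaining 5 zones need at least 2 more routes (each remaining route adds at most 4) — so at least 3 routes are needed, and 3 is optimal.

3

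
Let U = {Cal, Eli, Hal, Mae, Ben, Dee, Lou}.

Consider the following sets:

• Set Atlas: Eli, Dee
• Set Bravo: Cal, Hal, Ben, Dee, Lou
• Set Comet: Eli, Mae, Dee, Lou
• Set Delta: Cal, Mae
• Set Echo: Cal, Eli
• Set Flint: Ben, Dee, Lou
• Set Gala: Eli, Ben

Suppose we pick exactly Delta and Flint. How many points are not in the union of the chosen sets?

Union of Delta, Flint = {Cal, Mae, Ben, Dee, Lou}.
Not covered: Eli, Hal — 2 points.

2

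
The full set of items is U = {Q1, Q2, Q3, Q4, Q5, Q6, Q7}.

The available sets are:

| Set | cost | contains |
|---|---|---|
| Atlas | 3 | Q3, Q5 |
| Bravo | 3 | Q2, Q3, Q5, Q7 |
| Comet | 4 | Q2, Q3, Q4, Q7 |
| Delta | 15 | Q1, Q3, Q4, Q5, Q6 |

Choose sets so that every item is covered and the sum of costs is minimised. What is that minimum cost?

Bravo, Delta together cover every item (Bravo ∪ Delta = {Q1, Q2, Q3, Q4, Q5, Q6, Q7}); total cost 3 + 15 = 18.
The greedy pick Bravo, Comet, Delta costs 22; no covering selection beats 18.

18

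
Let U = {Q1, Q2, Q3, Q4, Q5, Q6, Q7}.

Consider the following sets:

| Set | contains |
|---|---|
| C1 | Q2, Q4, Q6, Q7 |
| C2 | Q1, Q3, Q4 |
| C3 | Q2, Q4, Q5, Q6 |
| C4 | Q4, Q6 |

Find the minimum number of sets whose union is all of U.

C1 and C2 and C3 together: C1 ∪ C2 ∪ C3 = {Q1, Q2, Q3, Q4, Q5, Q6, Q7} — every item is covered.
Only C2 contains Q1, so C2 is forced; the remaining 4 items need at least 2 more sets (each remaining set adds at most 3) — so at least 3 sets are needed, and 3 is optimal.

3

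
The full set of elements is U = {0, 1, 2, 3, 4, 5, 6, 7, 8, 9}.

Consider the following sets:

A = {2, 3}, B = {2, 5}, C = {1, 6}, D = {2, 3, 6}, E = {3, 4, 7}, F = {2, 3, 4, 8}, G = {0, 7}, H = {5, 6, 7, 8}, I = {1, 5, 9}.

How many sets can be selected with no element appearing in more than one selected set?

3

B, C, G are pairwise disjoint (B={2,5}; C={1,6}; G={0,7}).
Every remaining set overlaps one of these, and no 4 of the listed sets are pairwise disjoint, so 3 is the maximum.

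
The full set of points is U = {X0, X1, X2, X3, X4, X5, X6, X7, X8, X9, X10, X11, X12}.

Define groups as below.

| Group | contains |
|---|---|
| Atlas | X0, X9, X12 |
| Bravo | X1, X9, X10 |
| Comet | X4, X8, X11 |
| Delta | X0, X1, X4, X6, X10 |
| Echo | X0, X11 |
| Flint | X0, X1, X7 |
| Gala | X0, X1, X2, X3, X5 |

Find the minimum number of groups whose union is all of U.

Atlas, Comet, Delta, Flint, and Gala cover everything between them: the union {X0, X1, X2, X3, X4, X5, X6, X7, X8, X9, X10, X11, X12} is all of U.
Only Flint contains X7, so Flint is forced; the remaining 10 points need at least 4 more groups (each remaining group adds at most 3) — so at least 5 groups are needed, and 5 is optimal.

5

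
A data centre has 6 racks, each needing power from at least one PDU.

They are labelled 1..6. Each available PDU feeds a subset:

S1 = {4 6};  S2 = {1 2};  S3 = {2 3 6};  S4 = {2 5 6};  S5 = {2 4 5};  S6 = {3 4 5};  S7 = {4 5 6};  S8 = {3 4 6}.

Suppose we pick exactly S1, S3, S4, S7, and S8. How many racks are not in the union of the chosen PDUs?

Union of S1, S3, S4, S7, S8 = {2, 3, 4, 5, 6}.
Not covered: 1 — 1 rack.

1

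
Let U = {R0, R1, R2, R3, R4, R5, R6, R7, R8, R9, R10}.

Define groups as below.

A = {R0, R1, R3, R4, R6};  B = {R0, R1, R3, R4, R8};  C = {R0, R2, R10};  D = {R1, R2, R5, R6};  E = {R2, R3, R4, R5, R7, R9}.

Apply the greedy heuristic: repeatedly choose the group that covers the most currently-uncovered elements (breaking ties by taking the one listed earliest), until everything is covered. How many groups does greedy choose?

4

Greedy: pick E (covers 6 new) → pick A (covers 3 new) → pick B (covers 1 new) → pick C (covers 1 new). Total picks: 4.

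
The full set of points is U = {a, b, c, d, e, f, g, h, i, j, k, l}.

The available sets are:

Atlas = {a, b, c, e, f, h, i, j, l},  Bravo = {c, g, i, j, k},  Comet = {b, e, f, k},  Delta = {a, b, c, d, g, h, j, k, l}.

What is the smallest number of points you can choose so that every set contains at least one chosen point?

Take T = {j, k}. Each listed set contains at least one of these, so T is a hitting set of size 2.
No single point lies in every set, so at least 2 are needed and 2 is optimal.

2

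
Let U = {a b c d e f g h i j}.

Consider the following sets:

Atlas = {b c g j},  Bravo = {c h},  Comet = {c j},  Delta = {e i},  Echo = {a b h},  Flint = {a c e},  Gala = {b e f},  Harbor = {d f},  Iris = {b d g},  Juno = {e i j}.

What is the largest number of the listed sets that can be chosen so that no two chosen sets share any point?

4

Comet, Delta, Echo, Harbor are pairwise disjoint (Comet={c,j}; Delta={e,i}; Echo={a,b,h}; Harbor={d,f}).
Every remaining set overlaps one of these, and no 5 of the listed sets are pairwise disjoint, so 4 is the maximum.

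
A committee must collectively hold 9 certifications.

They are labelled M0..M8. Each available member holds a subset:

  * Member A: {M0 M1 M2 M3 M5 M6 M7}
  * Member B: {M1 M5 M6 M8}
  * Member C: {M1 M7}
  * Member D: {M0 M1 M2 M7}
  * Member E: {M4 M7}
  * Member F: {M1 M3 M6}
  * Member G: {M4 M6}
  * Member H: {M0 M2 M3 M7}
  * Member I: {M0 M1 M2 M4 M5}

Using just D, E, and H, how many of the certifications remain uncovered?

Union of D, E, H = {M0, M1, M2, M3, M4, M7}.
Not covered: M5, M6, M8 — 3 certifications.

3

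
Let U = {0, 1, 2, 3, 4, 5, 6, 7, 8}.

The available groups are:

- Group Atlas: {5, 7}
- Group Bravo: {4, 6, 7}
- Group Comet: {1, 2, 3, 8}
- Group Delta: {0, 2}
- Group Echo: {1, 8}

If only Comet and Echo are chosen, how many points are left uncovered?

5

Union of Comet, Echo = {1, 2, 3, 8}.
Not covered: 0, 4, 5, 6, 7 — 5 points.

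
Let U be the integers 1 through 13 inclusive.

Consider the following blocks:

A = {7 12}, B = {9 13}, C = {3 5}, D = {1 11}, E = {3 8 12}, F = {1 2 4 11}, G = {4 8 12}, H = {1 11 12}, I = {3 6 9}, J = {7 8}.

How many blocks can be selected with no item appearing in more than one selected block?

4

A, B, C, D are pairwise disjoint (A={7,12}; B={9,13}; C={3,5}; D={1,11}).
Every remaining block overlaps one of these, and no 5 of the listed blocks are pairwise disjoint, so 4 is the maximum.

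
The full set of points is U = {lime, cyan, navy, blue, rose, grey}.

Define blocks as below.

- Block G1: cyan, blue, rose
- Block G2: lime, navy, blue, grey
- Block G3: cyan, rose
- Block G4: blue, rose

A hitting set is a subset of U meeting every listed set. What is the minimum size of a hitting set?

H = {rose, grey} meets every block (each contains at least one member of H), and |H| = 2.
The blocks G2, G3 are pairwise disjoint, so any hitting set needs a separate point for each — at least 2. Hence 2 is optimal.

2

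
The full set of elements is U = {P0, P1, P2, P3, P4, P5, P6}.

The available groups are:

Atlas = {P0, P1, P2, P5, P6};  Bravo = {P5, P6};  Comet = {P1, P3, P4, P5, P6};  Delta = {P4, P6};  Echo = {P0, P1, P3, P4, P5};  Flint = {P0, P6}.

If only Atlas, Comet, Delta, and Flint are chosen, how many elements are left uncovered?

Union of Atlas, Comet, Delta, Flint = {P0, P1, P2, P3, P4, P5, P6} — that's every element, so 0 are uncovered.

0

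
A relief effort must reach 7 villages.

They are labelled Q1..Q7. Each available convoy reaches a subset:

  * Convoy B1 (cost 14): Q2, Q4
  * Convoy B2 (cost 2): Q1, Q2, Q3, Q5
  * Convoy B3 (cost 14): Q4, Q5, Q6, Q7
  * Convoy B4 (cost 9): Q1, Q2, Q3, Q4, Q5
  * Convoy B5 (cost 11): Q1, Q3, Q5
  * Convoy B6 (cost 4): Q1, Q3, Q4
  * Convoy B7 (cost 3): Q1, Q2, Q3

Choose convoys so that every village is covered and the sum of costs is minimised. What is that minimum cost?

B2, B3 together cover every village (B2 ∪ B3 = {Q1, Q2, Q3, Q4, Q5, Q6, Q7}); total cost 2 + 14 = 16.
The greedy pick B2, B6, B3 costs 20; no covering selection beats 16.

16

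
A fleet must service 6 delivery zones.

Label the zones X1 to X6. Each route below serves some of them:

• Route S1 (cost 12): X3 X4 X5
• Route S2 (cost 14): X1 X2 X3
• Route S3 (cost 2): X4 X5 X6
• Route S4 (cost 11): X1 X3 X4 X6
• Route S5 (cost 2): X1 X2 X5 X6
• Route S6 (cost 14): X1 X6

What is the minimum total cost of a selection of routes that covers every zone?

S4, S5 together cover every zone (S4 ∪ S5 = {X1, X2, X3, X4, X5, X6}); total cost 11 + 2 = 13.
The greedy pick S5, S3, S4 costs 15; no covering selection beats 13.

13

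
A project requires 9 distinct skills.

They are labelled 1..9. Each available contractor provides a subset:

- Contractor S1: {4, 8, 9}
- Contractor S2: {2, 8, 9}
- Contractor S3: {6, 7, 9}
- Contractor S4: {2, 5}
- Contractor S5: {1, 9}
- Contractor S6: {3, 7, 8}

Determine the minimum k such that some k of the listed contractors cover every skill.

Take {S1, S3, S4, S5, S6}. Their union is {1, 2, 3, 4, 5, 6, 7, 8, 9}, which is all 9 skills.
No 4 of the 6 contractors cover everything (all 15 combinations miss at least one skill), so 5 is optimal.

5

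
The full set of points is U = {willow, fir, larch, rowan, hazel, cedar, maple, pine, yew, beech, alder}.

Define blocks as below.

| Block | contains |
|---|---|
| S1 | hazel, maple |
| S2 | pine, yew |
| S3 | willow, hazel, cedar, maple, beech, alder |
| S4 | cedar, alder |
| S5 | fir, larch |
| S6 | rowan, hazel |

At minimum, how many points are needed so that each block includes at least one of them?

The 4 points {larch, hazel, cedar, yew} hit every block.
The blocks S1, S2, S4, S5 are pairwise disjoint, so any hitting set needs a separate point for each — at least 4. Hence 4 is optimal.

4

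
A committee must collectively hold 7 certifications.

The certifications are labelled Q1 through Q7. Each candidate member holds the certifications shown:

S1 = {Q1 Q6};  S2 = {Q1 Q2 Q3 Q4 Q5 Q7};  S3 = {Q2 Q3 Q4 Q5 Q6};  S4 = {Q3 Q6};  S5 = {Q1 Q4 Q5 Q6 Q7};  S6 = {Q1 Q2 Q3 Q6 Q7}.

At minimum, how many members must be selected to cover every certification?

2

S3 and S6 together: S3 ∪ S6 = {Q1, Q2, Q3, Q4, Q5, Q6, Q7} — every certification is covered.
No single member has all 7 certifications (the largest, S2, has 6), so 2 is optimal.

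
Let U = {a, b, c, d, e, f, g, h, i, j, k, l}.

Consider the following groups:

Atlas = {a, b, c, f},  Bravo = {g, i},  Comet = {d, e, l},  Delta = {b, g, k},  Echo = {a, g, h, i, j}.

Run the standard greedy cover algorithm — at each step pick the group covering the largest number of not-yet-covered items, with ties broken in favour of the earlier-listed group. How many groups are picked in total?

Greedy: pick Echo (covers 5 new) → pick Atlas (covers 3 new) → pick Comet (covers 3 new) → pick Delta (covers 1 new). Total picks: 4.

4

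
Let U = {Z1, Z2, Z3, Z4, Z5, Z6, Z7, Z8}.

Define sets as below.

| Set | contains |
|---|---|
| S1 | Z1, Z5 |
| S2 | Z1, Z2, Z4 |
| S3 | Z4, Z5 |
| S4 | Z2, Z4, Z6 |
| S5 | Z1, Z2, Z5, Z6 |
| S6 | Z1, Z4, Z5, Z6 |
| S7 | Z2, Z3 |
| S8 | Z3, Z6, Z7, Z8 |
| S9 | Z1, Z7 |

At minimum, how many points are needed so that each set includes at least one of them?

H = {Z2, Z5, Z7} meets every set (each contains at least one member of H), and |H| = 3.
The sets S3, S7, S9 are pairwise disjoint, so any hitting set needs a separate point for each — at least 3. Hence 3 is optimal.

3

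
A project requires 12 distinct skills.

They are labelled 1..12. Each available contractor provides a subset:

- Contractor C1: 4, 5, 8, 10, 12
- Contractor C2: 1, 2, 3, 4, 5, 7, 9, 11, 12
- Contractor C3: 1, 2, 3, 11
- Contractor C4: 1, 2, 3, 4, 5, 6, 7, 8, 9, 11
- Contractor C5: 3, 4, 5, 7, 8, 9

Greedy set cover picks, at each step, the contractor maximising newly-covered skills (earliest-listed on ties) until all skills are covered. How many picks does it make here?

Greedy: pick C4 (covers 10 new) → pick C1 (covers 2 new). Total picks: 2.

2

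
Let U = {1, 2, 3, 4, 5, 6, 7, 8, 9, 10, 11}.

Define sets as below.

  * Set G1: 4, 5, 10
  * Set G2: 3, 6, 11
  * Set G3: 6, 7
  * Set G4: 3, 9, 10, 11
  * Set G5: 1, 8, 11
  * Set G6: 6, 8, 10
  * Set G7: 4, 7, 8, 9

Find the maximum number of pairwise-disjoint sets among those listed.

G1, G3, G5 are pairwise disjoint (G1={4,5,10}; G3={6,7}; G5={1,8,11}).
Every remaining set overlaps one of these, and no 4 of the listed sets are pairwise disjoint, so 3 is the maximum.

3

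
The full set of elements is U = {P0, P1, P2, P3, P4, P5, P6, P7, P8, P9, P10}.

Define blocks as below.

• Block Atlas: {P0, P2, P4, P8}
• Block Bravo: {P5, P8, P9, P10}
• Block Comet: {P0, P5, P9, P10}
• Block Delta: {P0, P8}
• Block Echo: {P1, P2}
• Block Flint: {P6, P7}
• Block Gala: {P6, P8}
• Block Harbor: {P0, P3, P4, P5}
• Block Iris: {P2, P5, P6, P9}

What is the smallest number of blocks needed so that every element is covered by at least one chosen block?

Bravo, Echo, Flint, and Harbor cover everything between them: the union {P0, P1, P2, P3, P4, P5, P6, P7, P8, P9, P10} is all of U.
Only Echo contains P1, so Echo is forced; the remaining 9 elements need at least 3 more blocks (each remaining block adds at most 4) — so at least 4 blocks are needed, and 4 is optimal.

4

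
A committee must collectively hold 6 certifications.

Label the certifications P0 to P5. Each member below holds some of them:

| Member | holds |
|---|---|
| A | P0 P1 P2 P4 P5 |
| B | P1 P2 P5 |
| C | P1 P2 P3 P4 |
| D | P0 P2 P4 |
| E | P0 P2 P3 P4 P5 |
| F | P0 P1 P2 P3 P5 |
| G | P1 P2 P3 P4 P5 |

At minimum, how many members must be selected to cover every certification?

2

Take {A, F}. Their union is {P0, P1, P2, P3, P4, P5}, which is all 6 certifications.
No single member has all 6 certifications (the largest, A, has 5), so 2 is optimal.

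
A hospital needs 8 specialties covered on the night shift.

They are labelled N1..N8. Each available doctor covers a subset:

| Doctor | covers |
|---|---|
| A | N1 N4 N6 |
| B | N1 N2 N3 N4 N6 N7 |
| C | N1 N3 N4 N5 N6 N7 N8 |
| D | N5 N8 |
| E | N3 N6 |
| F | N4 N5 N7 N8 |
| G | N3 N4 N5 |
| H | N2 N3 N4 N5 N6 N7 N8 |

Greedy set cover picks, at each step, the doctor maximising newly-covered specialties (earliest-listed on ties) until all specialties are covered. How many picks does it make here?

Greedy: pick C (covers 7 new) → pick B (covers 1 new). Total picks: 2.

2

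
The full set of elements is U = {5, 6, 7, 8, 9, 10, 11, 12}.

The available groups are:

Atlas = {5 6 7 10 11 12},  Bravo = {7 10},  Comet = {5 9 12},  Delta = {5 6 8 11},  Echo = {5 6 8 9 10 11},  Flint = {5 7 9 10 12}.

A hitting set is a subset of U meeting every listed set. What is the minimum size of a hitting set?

2

The 2 elements {5, 10} hit every group.
The groups Bravo, Delta are pairwise disjoint, so any hitting set needs a separate element for each — at least 2. Hence 2 is optimal.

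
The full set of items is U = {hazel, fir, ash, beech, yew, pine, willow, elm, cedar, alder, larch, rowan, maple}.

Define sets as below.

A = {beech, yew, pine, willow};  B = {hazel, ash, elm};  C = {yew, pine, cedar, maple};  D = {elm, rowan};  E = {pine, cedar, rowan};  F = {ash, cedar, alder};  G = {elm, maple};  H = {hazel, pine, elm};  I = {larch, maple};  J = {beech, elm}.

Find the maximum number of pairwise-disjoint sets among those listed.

A, D, F, I are pairwise disjoint (A={beech,yew,pine,willow}; D={elm,rowan}; F={ash,cedar,alder}; I={larch,maple}).
Every remaining set overlaps one of these, and no 5 of the listed sets are pairwise disjoint, so 4 is the maximum.

4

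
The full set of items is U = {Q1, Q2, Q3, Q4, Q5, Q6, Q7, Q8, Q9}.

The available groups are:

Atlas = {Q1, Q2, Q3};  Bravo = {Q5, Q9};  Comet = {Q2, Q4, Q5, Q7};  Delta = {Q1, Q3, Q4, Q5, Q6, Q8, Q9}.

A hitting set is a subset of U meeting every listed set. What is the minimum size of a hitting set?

2

H = {Q3, Q5} meets every group (each contains at least one member of H), and |H| = 2.
The groups Atlas, Bravo are pairwise disjoint, so any hitting set needs a separate item for each — at least 2. Hence 2 is optimal.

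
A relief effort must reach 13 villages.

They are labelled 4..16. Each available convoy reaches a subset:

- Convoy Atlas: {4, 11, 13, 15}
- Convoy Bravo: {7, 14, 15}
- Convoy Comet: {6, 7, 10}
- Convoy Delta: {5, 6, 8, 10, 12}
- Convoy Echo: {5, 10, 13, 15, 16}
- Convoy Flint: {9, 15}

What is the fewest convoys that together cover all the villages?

5

Atlas and Bravo and Delta and Echo and Flint together: Atlas ∪ Bravo ∪ Delta ∪ Echo ∪ Flint = {4, 5, 6, 7, 8, 9, 10, 11, 12, 13, 14, 15, 16} — every village is covered.
No 4 of the 6 convoys cover everything (all 15 combinations miss at least one village), so 5 is optimal.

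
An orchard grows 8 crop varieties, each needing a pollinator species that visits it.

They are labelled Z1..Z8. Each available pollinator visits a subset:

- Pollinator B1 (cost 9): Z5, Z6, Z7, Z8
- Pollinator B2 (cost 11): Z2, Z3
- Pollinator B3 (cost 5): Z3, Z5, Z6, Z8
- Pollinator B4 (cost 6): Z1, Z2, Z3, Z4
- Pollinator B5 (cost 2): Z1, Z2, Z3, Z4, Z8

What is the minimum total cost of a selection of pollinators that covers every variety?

11

B1, B5 together cover every variety (B1 ∪ B5 = {Z1, Z2, Z3, Z4, Z5, Z6, Z7, Z8}); total cost 9 + 2 = 11.
The greedy pick B5, B3, B1 costs 16; no covering selection beats 11.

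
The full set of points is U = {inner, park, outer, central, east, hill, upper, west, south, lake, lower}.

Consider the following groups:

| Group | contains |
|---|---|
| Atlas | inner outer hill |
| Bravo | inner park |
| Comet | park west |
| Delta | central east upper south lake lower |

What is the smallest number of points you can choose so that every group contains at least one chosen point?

3

Take H = {park, hill, south}. Each listed group contains at least one of these, so H is a hitting set of size 3.
The groups Atlas, Comet, Delta are pairwise disjoint, so any hitting set needs a separate point for each — at least 3. Hence 3 is optimal.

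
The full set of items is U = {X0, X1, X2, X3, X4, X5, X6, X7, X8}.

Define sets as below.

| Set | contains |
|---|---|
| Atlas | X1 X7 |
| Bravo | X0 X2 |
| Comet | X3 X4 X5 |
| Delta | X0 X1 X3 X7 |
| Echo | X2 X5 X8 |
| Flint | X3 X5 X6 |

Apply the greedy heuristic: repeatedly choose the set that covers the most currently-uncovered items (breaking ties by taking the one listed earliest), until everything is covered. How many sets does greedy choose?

4

Greedy: pick Delta (covers 4 new) → pick Echo (covers 3 new) → pick Comet (covers 1 new) → pick Flint (covers 1 new). Total picks: 4.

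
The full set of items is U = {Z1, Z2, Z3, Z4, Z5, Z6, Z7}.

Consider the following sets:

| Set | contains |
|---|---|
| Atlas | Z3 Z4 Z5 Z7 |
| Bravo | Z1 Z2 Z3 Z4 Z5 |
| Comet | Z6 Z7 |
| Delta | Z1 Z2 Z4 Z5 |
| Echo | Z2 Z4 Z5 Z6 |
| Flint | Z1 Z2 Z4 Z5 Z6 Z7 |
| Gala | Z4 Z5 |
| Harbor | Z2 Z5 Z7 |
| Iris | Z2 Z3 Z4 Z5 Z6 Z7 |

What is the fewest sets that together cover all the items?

Take {Bravo, Comet}. Their union is {Z1, Z2, Z3, Z4, Z5, Z6, Z7}, which is all 7 items.
No single set has all 7 items (the largest, Flint, has 6), so 2 is optimal.

2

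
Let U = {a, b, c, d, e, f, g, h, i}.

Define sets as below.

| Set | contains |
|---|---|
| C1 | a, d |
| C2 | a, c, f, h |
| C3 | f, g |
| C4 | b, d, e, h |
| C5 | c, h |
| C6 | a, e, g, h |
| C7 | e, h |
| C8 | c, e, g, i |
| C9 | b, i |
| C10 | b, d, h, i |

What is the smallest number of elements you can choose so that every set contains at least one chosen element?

T = {b, d, g, h} meets every set (each contains at least one member of T), and |T| = 4.
The sets C1, C3, C5, C9 are pairwise disjoint, so any hitting set needs a separate element for each — at least 4. Hence 4 is optimal.

4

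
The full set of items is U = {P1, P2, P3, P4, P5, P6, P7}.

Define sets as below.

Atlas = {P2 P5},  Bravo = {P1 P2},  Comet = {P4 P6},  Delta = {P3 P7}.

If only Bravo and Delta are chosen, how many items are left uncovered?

3

Union of Bravo, Delta = {P1, P2, P3, P7}.
Not covered: P4, P5, P6 — 3 items.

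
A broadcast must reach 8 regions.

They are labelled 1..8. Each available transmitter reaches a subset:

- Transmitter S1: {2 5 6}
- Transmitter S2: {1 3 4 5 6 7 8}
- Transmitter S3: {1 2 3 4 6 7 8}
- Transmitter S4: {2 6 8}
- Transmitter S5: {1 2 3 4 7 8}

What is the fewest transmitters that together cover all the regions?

2

Take {S1, S3}. Their union is {1, 2, 3, 4, 5, 6, 7, 8}, which is all 8 regions.
No single transmitter has all 8 regions (the largest, S2, has 7), so 2 is optimal.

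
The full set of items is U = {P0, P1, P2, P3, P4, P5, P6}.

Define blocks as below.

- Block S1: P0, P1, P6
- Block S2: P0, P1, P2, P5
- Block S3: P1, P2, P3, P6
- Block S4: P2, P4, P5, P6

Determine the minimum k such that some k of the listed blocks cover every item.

S2 and S3 and S4 together: S2 ∪ S3 ∪ S4 = {P0, P1, P2, P3, P4, P5, P6} — every item is covered.
Only S3 contains P3, so S3 is forced; the remaining 3 items need at least 2 more blocks (each remaining block adds at most 2) — so at least 3 blocks are needed, and 3 is optimal.

3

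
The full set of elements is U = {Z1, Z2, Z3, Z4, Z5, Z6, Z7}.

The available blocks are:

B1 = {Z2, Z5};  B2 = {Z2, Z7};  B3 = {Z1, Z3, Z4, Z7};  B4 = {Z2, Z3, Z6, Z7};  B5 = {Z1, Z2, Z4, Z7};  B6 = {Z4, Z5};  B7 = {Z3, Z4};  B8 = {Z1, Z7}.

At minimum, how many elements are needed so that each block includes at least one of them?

3

H = {Z4, Z5, Z7} meets every block (each contains at least one member of H), and |H| = 3.
The blocks B1, B7, B8 are pairwise disjoint, so any hitting set needs a separate element for each — at least 3. Hence 3 is optimal.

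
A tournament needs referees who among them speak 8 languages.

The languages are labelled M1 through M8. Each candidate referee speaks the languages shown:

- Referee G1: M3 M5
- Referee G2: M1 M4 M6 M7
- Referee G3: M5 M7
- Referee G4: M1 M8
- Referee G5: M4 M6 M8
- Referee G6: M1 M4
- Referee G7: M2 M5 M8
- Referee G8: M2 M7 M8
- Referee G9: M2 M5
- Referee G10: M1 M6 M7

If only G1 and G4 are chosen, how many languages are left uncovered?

4

Union of G1, G4 = {M1, M3, M5, M8}.
Not covered: M2, M4, M6, M7 — 4 languages.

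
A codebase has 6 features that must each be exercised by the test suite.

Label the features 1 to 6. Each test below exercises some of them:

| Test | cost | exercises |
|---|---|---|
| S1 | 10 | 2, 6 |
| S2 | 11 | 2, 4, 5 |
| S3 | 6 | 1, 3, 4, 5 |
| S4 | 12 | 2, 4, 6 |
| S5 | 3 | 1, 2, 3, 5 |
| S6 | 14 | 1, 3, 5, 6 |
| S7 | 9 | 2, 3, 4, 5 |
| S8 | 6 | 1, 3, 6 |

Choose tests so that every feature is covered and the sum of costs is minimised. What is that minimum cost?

S4, S5 together cover every feature (S4 ∪ S5 = {1, 2, 3, 4, 5, 6}); total cost 12 + 3 = 15.
No covering selection has total cost below 15.

15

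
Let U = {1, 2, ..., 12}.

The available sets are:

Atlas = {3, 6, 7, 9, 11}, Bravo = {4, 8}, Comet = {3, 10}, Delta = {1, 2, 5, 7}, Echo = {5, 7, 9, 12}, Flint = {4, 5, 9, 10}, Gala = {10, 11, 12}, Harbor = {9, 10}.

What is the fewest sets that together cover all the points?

4

Atlas, Bravo, Delta, and Gala cover everything between them: the union {1, 2, 3, 4, 5, 6, 7, 8, 9, 10, 11, 12} is all of U.
Only Atlas contains 6, so Atlas is forced; the remaining 7 points need at least 3 more sets (each remaining set adds at most 3) — so at least 4 sets are needed, and 4 is optimal.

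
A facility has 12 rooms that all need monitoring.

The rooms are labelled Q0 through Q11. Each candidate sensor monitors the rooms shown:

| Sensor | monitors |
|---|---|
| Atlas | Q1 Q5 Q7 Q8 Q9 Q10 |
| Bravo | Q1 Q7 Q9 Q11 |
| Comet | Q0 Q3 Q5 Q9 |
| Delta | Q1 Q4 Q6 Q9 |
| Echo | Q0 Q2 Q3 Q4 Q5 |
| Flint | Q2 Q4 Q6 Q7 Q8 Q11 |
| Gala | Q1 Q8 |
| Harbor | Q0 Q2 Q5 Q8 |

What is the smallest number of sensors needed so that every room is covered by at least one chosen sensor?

Atlas and Comet and Flint together: Atlas ∪ Comet ∪ Flint = {Q0, Q1, Q2, Q3, Q4, Q5, Q6, Q7, Q8, Q9, Q10, Q11} — every room is covered.
Only Atlas contains Q10, so Atlas is forced; the remaining 6 rooms need at least 2 more sensors (each remaining sensor adds at most 4) — so at least 3 sensors are needed, and 3 is optimal.

3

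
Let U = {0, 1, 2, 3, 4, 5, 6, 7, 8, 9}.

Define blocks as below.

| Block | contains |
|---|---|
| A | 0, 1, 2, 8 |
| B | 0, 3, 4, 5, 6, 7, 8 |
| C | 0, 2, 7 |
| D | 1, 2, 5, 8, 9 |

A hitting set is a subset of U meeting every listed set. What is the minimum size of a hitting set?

2

The 2 elements {2, 7} hit every block.
No single element lies in every block, so at least 2 are needed and 2 is optimal.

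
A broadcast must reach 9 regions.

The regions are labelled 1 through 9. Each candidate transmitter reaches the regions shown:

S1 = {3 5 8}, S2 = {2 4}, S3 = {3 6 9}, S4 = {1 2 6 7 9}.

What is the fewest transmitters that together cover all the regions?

S1 and S2 and S4 together: S1 ∪ S2 ∪ S4 = {1, 2, 3, 4, 5, 6, 7, 8, 9} — every region is covered.
Only S4 contains 1, so S4 is forced; the remaining 4 regions need at least 2 more transmitters (each remaining transmitter adds at most 3) — so at least 3 transmitters are needed, and 3 is optimal.

3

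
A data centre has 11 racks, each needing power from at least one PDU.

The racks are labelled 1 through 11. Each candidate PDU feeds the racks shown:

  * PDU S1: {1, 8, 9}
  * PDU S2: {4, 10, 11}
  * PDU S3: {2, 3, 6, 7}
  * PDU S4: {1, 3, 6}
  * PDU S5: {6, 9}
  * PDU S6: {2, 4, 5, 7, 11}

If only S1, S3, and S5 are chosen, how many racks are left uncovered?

4

Union of S1, S3, S5 = {1, 2, 3, 6, 7, 8, 9}.
Not covered: 4, 5, 10, 11 — 4 racks.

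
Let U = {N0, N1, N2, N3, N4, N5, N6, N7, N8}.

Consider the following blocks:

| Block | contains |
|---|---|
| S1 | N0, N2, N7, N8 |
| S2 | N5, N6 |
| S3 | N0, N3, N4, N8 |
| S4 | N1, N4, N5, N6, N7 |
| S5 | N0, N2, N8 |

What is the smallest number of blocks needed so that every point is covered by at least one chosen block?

S1, S3, and S4 cover everything between them: the union {N0, N1, N2, N3, N4, N5, N6, N7, N8} is all of U.
Only S4 contains N1, so S4 is forced; the remaining 4 points need at least 2 more blocks (each remaining block adds at most 3) — so at least 3 blocks are needed, and 3 is optimal.

3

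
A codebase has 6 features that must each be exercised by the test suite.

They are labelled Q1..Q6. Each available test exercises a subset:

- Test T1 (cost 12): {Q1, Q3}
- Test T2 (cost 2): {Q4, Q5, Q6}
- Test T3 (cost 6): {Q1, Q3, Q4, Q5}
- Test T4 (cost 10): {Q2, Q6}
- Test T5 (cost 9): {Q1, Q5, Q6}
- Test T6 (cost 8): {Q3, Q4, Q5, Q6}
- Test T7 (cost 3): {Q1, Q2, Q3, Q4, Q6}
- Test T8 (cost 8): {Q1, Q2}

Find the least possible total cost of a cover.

T2, T7 together cover every feature (T2 ∪ T7 = {Q1, Q2, Q3, Q4, Q5, Q6}); total cost 2 + 3 = 5.
No covering selection has total cost below 5.

5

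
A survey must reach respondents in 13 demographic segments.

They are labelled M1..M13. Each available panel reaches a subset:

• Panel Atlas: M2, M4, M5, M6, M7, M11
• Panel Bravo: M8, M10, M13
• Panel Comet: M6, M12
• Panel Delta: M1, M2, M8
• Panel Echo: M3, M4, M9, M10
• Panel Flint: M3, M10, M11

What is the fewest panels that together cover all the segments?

Atlas and Bravo and Comet and Delta and Echo together: Atlas ∪ Bravo ∪ Comet ∪ Delta ∪ Echo = {M1, M2, M3, M4, M5, M6, M7, M8, M9, M10, M11, M12, M13} — every segment is covered.
No 4 of the 6 panels cover everything (all 15 combinations miss at least one segment), so 5 is optimal.

5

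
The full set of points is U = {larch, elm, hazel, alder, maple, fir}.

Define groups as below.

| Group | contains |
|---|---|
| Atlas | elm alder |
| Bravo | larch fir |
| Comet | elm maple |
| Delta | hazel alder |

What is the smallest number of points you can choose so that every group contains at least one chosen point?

H = {larch, alder, maple} meets every group (each contains at least one member of H), and |H| = 3.
The groups Bravo, Comet, Delta are pairwise disjoint, so any hitting set needs a separate point for each — at least 3. Hence 3 is optimal.

3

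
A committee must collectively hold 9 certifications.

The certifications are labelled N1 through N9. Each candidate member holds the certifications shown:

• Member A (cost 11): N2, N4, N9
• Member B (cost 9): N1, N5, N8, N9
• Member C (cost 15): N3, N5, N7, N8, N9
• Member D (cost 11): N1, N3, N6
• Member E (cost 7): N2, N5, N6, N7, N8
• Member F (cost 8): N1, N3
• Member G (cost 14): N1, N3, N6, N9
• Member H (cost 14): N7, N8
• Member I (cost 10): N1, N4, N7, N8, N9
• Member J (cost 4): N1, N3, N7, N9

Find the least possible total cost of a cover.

E, I, J together cover every certification (E ∪ I ∪ J = {N1, N2, N3, N4, N5, N6, N7, N8, N9}); total cost 7 + 10 + 4 = 21.
No covering selection has total cost below 21.

21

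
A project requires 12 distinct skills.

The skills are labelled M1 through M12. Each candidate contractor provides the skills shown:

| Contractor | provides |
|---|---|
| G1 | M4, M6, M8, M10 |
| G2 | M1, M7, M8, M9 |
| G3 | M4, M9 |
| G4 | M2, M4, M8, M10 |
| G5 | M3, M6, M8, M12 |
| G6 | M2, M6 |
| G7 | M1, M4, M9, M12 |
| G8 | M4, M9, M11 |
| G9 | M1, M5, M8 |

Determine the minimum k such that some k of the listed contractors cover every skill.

Take {G2, G4, G5, G8, G9}. Their union is {M1, M2, M3, M4, M5, M6, M7, M8, M9, M10, M11, M12}, which is all 12 skills.
No 4 of the 9 contractors cover everything (all 126 combinations miss at least one skill), so 5 is optimal.

5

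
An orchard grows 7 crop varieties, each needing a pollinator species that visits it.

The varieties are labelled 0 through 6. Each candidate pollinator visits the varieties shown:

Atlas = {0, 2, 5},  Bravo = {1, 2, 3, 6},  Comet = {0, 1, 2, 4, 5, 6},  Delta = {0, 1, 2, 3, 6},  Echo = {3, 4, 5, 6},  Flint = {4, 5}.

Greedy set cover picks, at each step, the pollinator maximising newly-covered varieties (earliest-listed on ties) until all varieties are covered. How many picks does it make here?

2

Greedy: pick Comet (covers 6 new) → pick Bravo (covers 1 new). Total picks: 2.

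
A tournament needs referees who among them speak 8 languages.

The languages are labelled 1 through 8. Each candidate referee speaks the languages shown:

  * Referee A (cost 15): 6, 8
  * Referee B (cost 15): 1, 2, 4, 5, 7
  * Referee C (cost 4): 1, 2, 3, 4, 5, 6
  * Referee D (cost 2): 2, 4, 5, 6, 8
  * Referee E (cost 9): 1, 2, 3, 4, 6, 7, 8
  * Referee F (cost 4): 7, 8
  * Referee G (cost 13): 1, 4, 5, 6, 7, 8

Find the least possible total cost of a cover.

C, F together cover every language (C ∪ F = {1, 2, 3, 4, 5, 6, 7, 8}); total cost 4 + 4 = 8.
The greedy pick D, C, F costs 10; no covering selection beats 8.

8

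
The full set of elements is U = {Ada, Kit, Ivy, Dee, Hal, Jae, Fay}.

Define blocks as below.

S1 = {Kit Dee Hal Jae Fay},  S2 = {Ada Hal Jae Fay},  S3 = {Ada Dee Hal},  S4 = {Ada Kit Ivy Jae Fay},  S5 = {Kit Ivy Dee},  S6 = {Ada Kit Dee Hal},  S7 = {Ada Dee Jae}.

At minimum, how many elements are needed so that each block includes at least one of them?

H = {Dee, Fay} meets every block (each contains at least one member of H), and |H| = 2.
The blocks S2, S5 are pairwise disjoint, so any hitting set needs a separate element for each — at least 2. Hence 2 is optimal.

2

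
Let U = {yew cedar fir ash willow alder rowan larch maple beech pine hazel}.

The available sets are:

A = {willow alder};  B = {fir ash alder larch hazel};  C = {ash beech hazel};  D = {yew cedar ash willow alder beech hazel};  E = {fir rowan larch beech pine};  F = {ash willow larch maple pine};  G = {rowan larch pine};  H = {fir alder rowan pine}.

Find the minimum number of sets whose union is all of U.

D, F, and H cover everything between them: the union {yew, cedar, fir, ash, willow, alder, rowan, larch, maple, beech, pine, hazel} is all of U.
Only D contains yew, so D is forced; the remaining 5 items need at least 2 more sets (each remaining set adds at most 4) — so at least 3 sets are needed, and 3 is optimal.

3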